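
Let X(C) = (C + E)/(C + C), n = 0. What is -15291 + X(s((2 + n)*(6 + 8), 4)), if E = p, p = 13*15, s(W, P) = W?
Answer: -856073/56 ≈ -15287.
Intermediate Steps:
p = 195
E = 195
X(C) = (195 + C)/(2*C) (X(C) = (C + 195)/(C + C) = (195 + C)/((2*C)) = (195 + C)*(1/(2*C)) = (195 + C)/(2*C))
-15291 + X(s((2 + n)*(6 + 8), 4)) = -15291 + (195 + (2 + 0)*(6 + 8))/(2*(((2 + 0)*(6 + 8)))) = -15291 + (195 + 2*14)/(2*((2*14))) = -15291 + (½)*(195 + 28)/28 = -15291 + (½)*(1/28)*223 = -15291 + 223/56 = -856073/56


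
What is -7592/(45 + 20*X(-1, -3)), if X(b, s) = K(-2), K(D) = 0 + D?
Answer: -7592/5 ≈ -1518.4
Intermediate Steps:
K(D) = D
X(b, s) = -2
-7592/(45 + 20*X(-1, -3)) = -7592/(45 + 20*(-2)) = -7592/(45 - 40) = -7592/5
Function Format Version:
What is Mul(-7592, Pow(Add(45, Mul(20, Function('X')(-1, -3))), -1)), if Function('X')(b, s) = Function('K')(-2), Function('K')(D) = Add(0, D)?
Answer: Rational(-7592, 5) ≈ -1518.4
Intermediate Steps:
Function('K')(D) = D
Function('X')(b, s) = -2
Mul(-7592, Pow(Add(45, Mul(20, Function('X')(-1, -3))), -1)) = Mul(-7592, Pow(Add(45, Mul(20, -2)), -1)) = Mul(-7592, Pow(Add(45, -40), -1)) = Mul(-7592, Pow(5, -1)) = Mul(-7592, Rational(1, 5)) = Rational(-7592, 5)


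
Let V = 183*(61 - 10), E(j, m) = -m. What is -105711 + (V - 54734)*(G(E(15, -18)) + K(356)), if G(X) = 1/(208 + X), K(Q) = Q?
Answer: -3676718943/226 ≈ -1.6269e+7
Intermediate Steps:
V = 9333 (V = 183*51 = 9333)
-105711 + (V - 54734)*(G(E(15, -18)) + K(356)) = -105711 + (9333 - 54734)*(1/(208 - 1*(-18)) + 356) = -105711 - 45401*(1/(208 + 18) + 356) = -105711 - 45401*(1/226 + 356) = -105711 - 45401*80457/226 = -105711 - 3652828257/226 = -3676718943/226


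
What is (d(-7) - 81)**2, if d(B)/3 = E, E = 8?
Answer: 3249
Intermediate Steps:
d(B) = 24 (d(B) = 3*8 = 24)
(d(-7) - 81)**2 = (24 - 81)**2 = (-57)**2 = 3249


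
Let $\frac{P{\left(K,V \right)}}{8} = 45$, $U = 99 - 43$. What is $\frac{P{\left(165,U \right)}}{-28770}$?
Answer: $- \frac{12}{959} \approx -0.012513$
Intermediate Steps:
$U = 56$ ($U = 99 - 43 = 56$)
$P{\left(K,V \right)} = 360$ ($P{\left(K,V \right)} = 8 \cdot 45 = 360$)
$\frac{P{\left(165,U \right)}}{-28770} = \frac{360}{-28770} = 360 \left(- \frac{1}{28770}\right) = - \frac{12}{959}$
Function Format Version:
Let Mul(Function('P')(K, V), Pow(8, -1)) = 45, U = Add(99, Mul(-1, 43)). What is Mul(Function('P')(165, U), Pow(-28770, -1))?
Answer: Rational(-12, 959) ≈ -0.012513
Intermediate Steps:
U = 56 (U = Add(99, -43) = 56)
Function('P')(K, V) = 360 (Function('P')(K, V) = Mul(8, 45) = 360)
Mul(Function('P')(165, U), Pow(-28770, -1)) = Mul(360, Pow(-28770, -1)) = Mul(360, Rational(-1, 28770)) = Rational(-12, 959)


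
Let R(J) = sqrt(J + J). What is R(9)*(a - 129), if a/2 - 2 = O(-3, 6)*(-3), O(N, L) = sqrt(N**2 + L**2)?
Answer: -375*sqrt(2) - 54*sqrt(10) ≈ -701.09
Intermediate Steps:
R(J) = sqrt(2)*sqrt(J) (R(J) = sqrt(2*J) = sqrt(2)*sqrt(J))
O(N, L) = sqrt(L**2 + N**2)
a = 4 - 18*sqrt(5) (a = 4 + 2*(sqrt(6**2 + (-3)**2)*(-3)) = 4 + 2*(sqrt(36 + 9)*(-3)) = 4 + 2*(sqrt(45)*(-3)) = 4 + 2*((3*sqrt(5))*(-3)) = 4 + 2*(-9*sqrt(5)) = 4 - 18*sqrt(5) ≈ -36.249)
R(9)*(a - 129) = (sqrt(2)*sqrt(9))*((4 - 18*sqrt(5)) - 129) = (sqrt(2)*3)*(-125 - 18*sqrt(5)) = (3*sqrt(2))*(-125 - 18*sqrt(5)) = 3*sqrt(2)*(-125 - 18*sqrt(5))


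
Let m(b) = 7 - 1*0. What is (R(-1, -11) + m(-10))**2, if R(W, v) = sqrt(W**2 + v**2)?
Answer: (7 + sqrt(122))**2 ≈ 325.64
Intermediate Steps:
m(b) = 7 (m(b) = 7 + 0 = 7)
(R(-1, -11) + m(-10))**2 = (sqrt((-1)**2 + (-11)**2) + 7)**2 = (sqrt(1 + 121) + 7)**2 = (sqrt(122) + 7)**2 = (7 + sqrt(122))**2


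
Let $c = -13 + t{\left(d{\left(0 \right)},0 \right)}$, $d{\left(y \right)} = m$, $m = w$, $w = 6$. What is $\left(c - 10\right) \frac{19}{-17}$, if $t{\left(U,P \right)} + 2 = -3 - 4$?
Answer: $\frac{608}{17} \approx 35.765$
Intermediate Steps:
$m = 6$
$d{\left(y \right)} = 6$
$t{\left(U,P \right)} = -9$ ($t{\left(U,P \right)} = -2 - 7 = -9$)
$c = -22$ ($c = -13 - 9 = -22$)
$\left(c - 10\right) \frac{19}{-17} = \left(-22 - 10\right) \frac{19}{-17} = - 32 \cdot 19 \left(- \frac{1}{17}\right) = \left(-32\right) \left(- \frac{19}{17}\right) = \frac{608}{17}$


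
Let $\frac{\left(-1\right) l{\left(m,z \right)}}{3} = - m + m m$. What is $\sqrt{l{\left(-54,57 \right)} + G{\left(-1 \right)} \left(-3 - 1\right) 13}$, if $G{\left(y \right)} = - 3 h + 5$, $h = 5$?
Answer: $i \sqrt{8390} \approx 91.597 i$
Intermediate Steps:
$G{\left(y \right)} = -10$ ($G{\left(y \right)} = \left(-3\right) 5 + 5 = -15 + 5 = -10$)
$l{\left(m,z \right)} = - 3 m^{2} + 3 m$ ($l{\left(m,z \right)} = - 3 \left(- m + m m\right) = - 3 \left(- m + m^{2}\right) = - 3 \left(m^{2} - m\right) = - 3 m^{2} + 3 m$)
$\sqrt{l{\left(-54,57 \right)} + G{\left(-1 \right)} \left(-3 - 1\right) 13} = \sqrt{3 \left(-54\right) \left(1 - -54\right) + - 10 \left(-3 - 1\right) 13} = \sqrt{3 \left(-54\right) \left(1 + 54\right) + \left(-10\right) \left(-4\right) 13} = \sqrt{3 \left(-54\right) 55 + 40 \cdot 13} = \sqrt{-8910 + 520} = \sqrt{-8390} = i \sqrt{8390}$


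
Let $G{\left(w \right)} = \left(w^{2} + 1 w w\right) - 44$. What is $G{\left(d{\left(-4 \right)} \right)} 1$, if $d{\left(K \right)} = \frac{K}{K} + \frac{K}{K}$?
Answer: $-36$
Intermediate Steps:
$d{\left(K \right)} = 2$ ($d{\left(K \right)} = 1 + 1 = 2$)
$G{\left(w \right)} = -44 + 2 w^{2}$ ($G{\left(w \right)} = \left(w^{2} + w w\right) - 44 = \left(w^{2} + w^{2}\right) - 44 = 2 w^{2} - 44 = -44 + 2 w^{2}$)
$G{\left(d{\left(-4 \right)} \right)} 1 = \left(-44 + 2 \cdot 2^{2}\right) 1 = \left(-44 + 2 \cdot 4\right) 1 = \left(-44 + 8\right) 1 = \left(-36\right) 1 = -36$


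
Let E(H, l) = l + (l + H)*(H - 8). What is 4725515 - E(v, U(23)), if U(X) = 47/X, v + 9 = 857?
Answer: 92263958/23 ≈ 4.0115e+6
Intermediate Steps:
v = 848 (v = -9 + 857 = 848)
E(H, l) = l + (-8 + H)*(H + l) (E(H, l) = l + (H + l)*(-8 + H) = l + (-8 + H)*(H + l))
4725515 - E(v, U(23)) = 4725515 - (848² - 8*848 - 329/23 + 848*(47/23)) = 4725515 - (719104 - 6784 - 329/23 + 848*(47*(1/23))) = 4725515 - (719104 - 6784 - 7*47/23 + 848*(47/23)) = 4725515 - (719104 - 6784 - 329/23 + 39856/23) = 4725515 - 1*16422887/23 = 4725515 - 16422887/23 = 92263958/23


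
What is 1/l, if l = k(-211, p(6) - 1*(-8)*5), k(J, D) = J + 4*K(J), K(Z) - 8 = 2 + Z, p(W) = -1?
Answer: -1/1015 ≈ -0.00098522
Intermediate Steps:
K(Z) = 10 + Z (K(Z) = 8 + (2 + Z) = 10 + Z)
k(J, D) = 40 + 5*J (k(J, D) = J + 4*(10 + J) = J + (40 + 4*J) = 40 + 5*J)
l = -1015 (l = 40 + 5*(-211) = 40 - 1055 = -1015)
1/l = 1/(-1015) = -1/1015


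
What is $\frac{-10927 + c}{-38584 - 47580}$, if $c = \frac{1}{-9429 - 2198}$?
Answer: $\frac{63524115}{500914414} \approx 0.12682$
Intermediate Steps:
$c = - \frac{1}{11627}$ ($c = \frac{1}{-9429 - 2198} = \frac{1}{-11627} = - \frac{1}{11627} \approx -8.6007 \cdot 10^{-5}$)
$\frac{-10927 + c}{-38584 - 47580} = \frac{-10927 - \frac{1}{11627}}{-38584 - 47580} = - \frac{127048230}{11627 \left(-86164\right)} = \left(- \frac{127048230}{11627}\right) \left(- \frac{1}{86164}\right) = \frac{63524115}{500914414}$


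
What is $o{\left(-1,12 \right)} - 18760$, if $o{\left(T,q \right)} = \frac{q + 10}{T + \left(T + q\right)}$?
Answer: $- \frac{93789}{5} \approx -18758.0$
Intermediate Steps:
$o{\left(T,q \right)} = \frac{10 + q}{q + 2 T}$
$o{\left(-1,12 \right)} - 18760 = \frac{10 + 12}{12 + 2 \left(-1\right)} - 18760 = \frac{1}{12 - 2} \cdot 22 - 18760 = \frac{1}{10} \cdot 22 - 18760 = \frac{11}{5} - 18760 = - \frac{93789}{5}$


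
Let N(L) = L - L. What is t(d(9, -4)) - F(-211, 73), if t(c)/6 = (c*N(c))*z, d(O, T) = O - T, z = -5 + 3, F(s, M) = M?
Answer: -73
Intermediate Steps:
z = -2
N(L) = 0
t(c) = 0 (t(c) = 6*((c*0)*(-2)) = 6*(0*(-2)) = 6*0 = 0)
t(d(9, -4)) - F(-211, 73) = 0 - 1*73 = 0 - 73 = -73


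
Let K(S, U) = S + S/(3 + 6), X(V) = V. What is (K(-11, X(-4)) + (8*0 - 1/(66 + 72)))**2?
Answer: 25633969/171396 ≈ 149.56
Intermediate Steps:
K(S, U) = 10*S/9 (K(S, U) = S + S/9 = 10*S/9)
(K(-11, X(-4)) + (8*0 - 1/(66 + 72)))**2 = ((10/9)*(-11) + (8*0 - 1/(66 + 72)))**2 = (-110/9 + (0 - 1/138))**2 = (-110/9 - 1/138)**2 = (-5063/414)**2 = 25633969/171396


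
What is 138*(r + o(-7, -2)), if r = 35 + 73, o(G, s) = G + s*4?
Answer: 12834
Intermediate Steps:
o(G, s) = G + 4*s
r = 108
138*(r + o(-7, -2)) = 138*(108 + (-7 + 4*(-2))) = 138*(108 + (-7 - 8)) = 138*(108 - 15) = 138*93 = 12834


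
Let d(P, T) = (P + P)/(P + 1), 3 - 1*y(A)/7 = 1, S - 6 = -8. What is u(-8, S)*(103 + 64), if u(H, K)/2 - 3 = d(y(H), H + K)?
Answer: 24382/15 ≈ 1625.5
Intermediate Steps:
S = -2 (S = 6 - 8 = -2)
y(A) = 14 (y(A) = 21 - 7*1 = 21 - 7 = 14)
d(P, T) = 2*P/(1 + P) (d(P, T) = (2*P)/(1 + P) = 2*P/(1 + P))
u(H, K) = 146/15 (u(H, K) = 6 + 2*(2*14/(1 + 14)) = 6 + 2*(2*14/15) = 6 + 2*(2*14*(1/15)) = 6 + 2*(28/15) = 6 + 56/15 = 146/15)
u(-8, S)*(103 + 64) = 146*(103 + 64)/15 = (146/15)*167 = 24382/15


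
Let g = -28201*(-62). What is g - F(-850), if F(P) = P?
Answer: 1749312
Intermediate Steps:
g = 1748462
g - F(-850) = 1748462 - 1*(-850) = 1748462 + 850 = 1749312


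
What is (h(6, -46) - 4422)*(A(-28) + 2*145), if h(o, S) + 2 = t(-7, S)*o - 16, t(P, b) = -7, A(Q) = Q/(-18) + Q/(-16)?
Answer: -2629191/2 ≈ -1.3146e+6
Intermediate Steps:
A(Q) = -17*Q/144 (A(Q) = Q*(-1/18) + Q*(-1/16) = -Q/18 - Q/16 = -17*Q/144)
h(o, S) = -18 - 7*o (h(o, S) = -2 + (-7*o - 16) = -2 + (-16 - 7*o) = -18 - 7*o)
(h(6, -46) - 4422)*(A(-28) + 2*145) = ((-18 - 7*6) - 4422)*(-17/144*(-28) + 2*145) = ((-18 - 42) - 4422)*(119/36 + 290) = (-60 - 4422)*(10559/36) = -4482*10559/36 = -2629191/2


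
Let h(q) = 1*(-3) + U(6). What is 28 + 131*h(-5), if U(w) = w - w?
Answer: -365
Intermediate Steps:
U(w) = 0
h(q) = -3 (h(q) = 1*(-3) + 0 = -3 + 0 = -3)
28 + 131*h(-5) = 28 + 131*(-3) = 28 - 393 = -365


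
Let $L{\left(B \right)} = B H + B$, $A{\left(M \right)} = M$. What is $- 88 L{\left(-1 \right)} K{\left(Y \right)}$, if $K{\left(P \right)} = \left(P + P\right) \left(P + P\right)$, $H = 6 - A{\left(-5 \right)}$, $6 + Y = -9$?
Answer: $950400$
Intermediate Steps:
$Y = -15$ ($Y = -6 - 9 = -15$)
$H = 11$ ($H = 6 - -5 = 6 + 5 = 11$)
$K{\left(P \right)} = 4 P^{2}$ ($K{\left(P \right)} = 2 P 2 P = 4 P^{2}$)
$L{\left(B \right)} = 12 B$ ($L{\left(B \right)} = B 11 + B = 11 B + B = 12 B$)
$- 88 L{\left(-1 \right)} K{\left(Y \right)} = - 88 \cdot 12 \left(-1\right) 4 \left(-15\right)^{2} = \left(-88\right) \left(-12\right) 4 \cdot 225 = 1056 \cdot 900 = 950400$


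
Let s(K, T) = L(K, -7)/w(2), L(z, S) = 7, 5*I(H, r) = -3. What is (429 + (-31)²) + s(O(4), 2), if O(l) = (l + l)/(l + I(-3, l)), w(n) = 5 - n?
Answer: 4177/3 ≈ 1392.3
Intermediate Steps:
I(H, r) = -⅗ (I(H, r) = (⅕)*(-3) = -⅗)
O(l) = 2*l/(-⅗ + l) (O(l) = (l + l)/(l - ⅗) = (2*l)/(-⅗ + l) = 2*l/(-⅗ + l))
s(K, T) = 7/3 (s(K, T) = 7/(5 - 1*2) = 7/(5 - 2) = 7/3)
(429 + (-31)²) + s(O(4), 2) = (429 + (-31)²) + 7/3 = (429 + 961) + 7/3 = 1390 + 7/3 = 4177/3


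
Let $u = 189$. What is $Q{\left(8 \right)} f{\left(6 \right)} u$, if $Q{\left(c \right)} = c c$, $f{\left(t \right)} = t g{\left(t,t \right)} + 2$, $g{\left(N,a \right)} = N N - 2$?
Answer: $2491776$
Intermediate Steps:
$g{\left(N,a \right)} = -2 + N^{2}$ ($g{\left(N,a \right)} = N^{2} - 2 = -2 + N^{2}$)
$f{\left(t \right)} = 2 + t \left(-2 + t^{2}\right)$ ($f{\left(t \right)} = t \left(-2 + t^{2}\right) + 2 = 2 + t \left(-2 + t^{2}\right)$)
$Q{\left(c \right)} = c^{2}$
$Q{\left(8 \right)} f{\left(6 \right)} u = 8^{2} \left(2 + 6 \left(-2 + 6^{2}\right)\right) 189 = 64 \left(2 + 6 \left(-2 + 36\right)\right) 189 = 64 \left(2 + 6 \cdot 34\right) 189 = 64 \left(2 + 204\right) 189 = 64 \cdot 206 \cdot 189 = 13184 \cdot 189 = 2491776$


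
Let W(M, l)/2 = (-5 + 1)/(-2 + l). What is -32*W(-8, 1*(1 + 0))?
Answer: -256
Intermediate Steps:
W(M, l) = -8/(-2 + l) (W(M, l) = 2*((-5 + 1)/(-2 + l)) = 2*(-4/(-2 + l)) = -8/(-2 + l))
-32*W(-8, 1*(1 + 0)) = -(-256)/(-2 + 1*(1 + 0)) = -(-256)/(-2 + 1*1) = -(-256)/(-2 + 1) = -(-256)/(-1) = -(-256)*(-1) = -32*8 = -256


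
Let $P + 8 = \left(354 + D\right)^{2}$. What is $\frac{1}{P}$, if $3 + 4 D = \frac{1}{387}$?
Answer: $\frac{149769}{18687879112} \approx 8.0142 \cdot 10^{-6}$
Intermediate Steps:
$D = - \frac{290}{387}$ ($D = - \frac{3}{4} + \frac{1}{4 \cdot 387} = - \frac{3}{4} + \frac{1}{4} \cdot \frac{1}{387} = - \frac{3}{4} + \frac{1}{1548} = - \frac{290}{387} \approx -0.74935$)
$P = \frac{18687879112}{149769}$ ($P = -8 + \left(354 - \frac{290}{387}\right)^{2} = -8 + \left(\frac{136708}{387}\right)^{2} = -8 + \frac{18689077264}{149769} = \frac{18687879112}{149769} \approx 1.2478 \cdot 10^{5}$)
$\frac{1}{P} = \frac{1}{\frac{18687879112}{149769}} = \frac{149769}{18687879112}$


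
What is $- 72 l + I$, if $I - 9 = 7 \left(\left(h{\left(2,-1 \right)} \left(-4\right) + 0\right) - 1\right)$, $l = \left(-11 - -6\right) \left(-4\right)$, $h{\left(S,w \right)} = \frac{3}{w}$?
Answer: $-1354$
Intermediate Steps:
$l = 20$ ($l = \left(-11 + 6\right) \left(-4\right) = \left(-5\right) \left(-4\right) = 20$)
$I = 86$ ($I = 9 + 7 \left(\left(\frac{3}{-1} \left(-4\right) + 0\right) - 1\right) = 9 + 7 \left(\left(3 \left(-1\right) \left(-4\right) + 0\right) - 1\right) = 9 + 7 \left(\left(\left(-3\right) \left(-4\right) + 0\right) - 1\right) = 9 + 7 \left(\left(12 + 0\right) - 1\right) = 9 + 7 \left(12 - 1\right) = 9 + 7 \cdot 11 = 9 + 77 = 86$)
$- 72 l + I = \left(-72\right) 20 + 86 = -1440 + 86 = -1354$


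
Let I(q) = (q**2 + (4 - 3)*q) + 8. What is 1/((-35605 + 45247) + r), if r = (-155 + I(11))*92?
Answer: 1/8262 ≈ 0.00012104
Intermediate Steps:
I(q) = 8 + q + q**2 (I(q) = (q**2 + 1*q) + 8 = (q**2 + q) + 8 = (q + q**2) + 8 = 8 + q + q**2)
r = -1380 (r = (-155 + (8 + 11 + 11**2))*92 = (-155 + (8 + 11 + 121))*92 = (-155 + 140)*92 = -15*92 = -1380)
1/((-35605 + 45247) + r) = 1/((-35605 + 45247) - 1380) = 1/(9642 - 1380) = 1/8262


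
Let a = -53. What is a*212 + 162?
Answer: -11074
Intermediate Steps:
a*212 + 162 = -53*212 + 162 = -11236 + 162 = -11074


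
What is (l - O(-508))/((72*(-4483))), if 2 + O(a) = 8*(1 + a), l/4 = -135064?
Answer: 268099/161388 ≈ 1.6612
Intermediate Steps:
l = -540256 (l = 4*(-135064) = -540256)
O(a) = 6 + 8*a (O(a) = -2 + 8*(1 + a) = -2 + (8 + 8*a) = 6 + 8*a)
(l - O(-508))/((72*(-4483))) = (-540256 - (6 + 8*(-508)))/((72*(-4483))) = (-540256 - (6 - 4064))/(-322776) = (-540256 - 1*(-4058))*(-1/322776) = (-540256 + 4058)*(-1/322776) = -536198*(-1/322776) = 268099/161388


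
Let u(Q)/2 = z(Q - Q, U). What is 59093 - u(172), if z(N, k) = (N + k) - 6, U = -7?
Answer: 59119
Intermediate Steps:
z(N, k) = -6 + N + k
u(Q) = -26 (u(Q) = 2*(-6 + (Q - Q) - 7) = 2*(-6 + 0 - 7) = 2*(-13) = -26)
59093 - u(172) = 59093 - 1*(-26) = 59093 + 26 = 59119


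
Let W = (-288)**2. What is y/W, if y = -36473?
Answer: -36473/82944 ≈ -0.43973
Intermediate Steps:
W = 82944
y/W = -36473/82944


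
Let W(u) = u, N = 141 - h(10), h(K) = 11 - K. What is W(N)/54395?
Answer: 28/10879 ≈ 0.0025738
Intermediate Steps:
N = 140 (N = 141 - (11 - 1*10) = 141 - (11 - 10) = 141 - 1*1 = 141 - 1 = 140)
W(N)/54395 = 140/54395 = 140*(1/54395) = 28/10879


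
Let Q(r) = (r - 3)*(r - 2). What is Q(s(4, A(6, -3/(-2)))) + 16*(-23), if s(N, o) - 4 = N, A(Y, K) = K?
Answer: -338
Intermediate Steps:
s(N, o) = 4 + N
Q(r) = (-3 + r)*(-2 + r)
Q(s(4, A(6, -3/(-2)))) + 16*(-23) = (6 + (4 + 4)**2 - 5*(4 + 4)) + 16*(-23) = (6 + 8**2 - 5*8) - 368 = (6 + 64 - 40) - 368 = 30 - 368 = -338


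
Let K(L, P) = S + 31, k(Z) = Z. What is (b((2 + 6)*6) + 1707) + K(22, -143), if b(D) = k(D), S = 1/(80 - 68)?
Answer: 21433/12 ≈ 1786.1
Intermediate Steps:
S = 1/12 ≈ 0.083333
b(D) = D
K(L, P) = 373/12 (K(L, P) = 1/12 + 31 = 373/12)
(b((2 + 6)*6) + 1707) + K(22, -143) = ((2 + 6)*6 + 1707) + 373/12 = (8*6 + 1707) + 373/12 = (48 + 1707) + 373/12 = 1755 + 373/12 = 21433/12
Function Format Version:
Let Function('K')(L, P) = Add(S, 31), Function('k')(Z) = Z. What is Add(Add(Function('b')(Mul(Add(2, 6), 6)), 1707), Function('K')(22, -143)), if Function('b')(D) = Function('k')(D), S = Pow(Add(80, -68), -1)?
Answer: Rational(21433, 12) ≈ 1786.1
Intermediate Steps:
S = Rational(1, 12) (S = Pow(12, -1) = Rational(1, 12) ≈ 0.083333)
Function('b')(D) = D
Function('K')(L, P) = Rational(373, 12) (Function('K')(L, P) = Add(Rational(1, 12), 31) = Rational(373, 12))
Add(Add(Function('b')(Mul(Add(2, 6), 6)), 1707), Function('K')(22, -143)) = Add(Add(Mul(Add(2, 6), 6), 1707), Rational(373, 12)) = Add(Add(Mul(8, 6), 1707), Rational(373, 12)) = Add(Add(48, 1707), Rational(373, 12)) = Add(1755, Rational(373, 12)) = Rational(21433, 12)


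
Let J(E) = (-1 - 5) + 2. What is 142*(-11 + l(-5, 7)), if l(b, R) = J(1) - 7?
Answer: -3124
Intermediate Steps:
J(E) = -4 (J(E) = -6 + 2 = -4)
l(b, R) = -11 (l(b, R) = -4 - 7 = -11)
142*(-11 + l(-5, 7)) = 142*(-11 - 11) = 142*(-22) = -3124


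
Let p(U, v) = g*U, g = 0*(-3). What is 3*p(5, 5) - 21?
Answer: -21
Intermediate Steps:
g = 0
p(U, v) = 0 (p(U, v) = 0*U = 0)
3*p(5, 5) - 21 = 3*0 - 21 = 0 - 21 = -21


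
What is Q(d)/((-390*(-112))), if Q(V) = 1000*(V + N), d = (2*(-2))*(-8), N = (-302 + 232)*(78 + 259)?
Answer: -294475/546 ≈ -539.33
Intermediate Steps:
N = -23590 (N = -70*337 = -23590)
d = 32 (d = -4*(-8) = 32)
Q(V) = -23590000 + 1000*V (Q(V) = 1000*(V - 23590) = 1000*(-23590 + V) = -23590000 + 1000*V)
Q(d)/((-390*(-112))) = (-23590000 + 1000*32)/((-390*(-112))) = (-23590000 + 32000)/((-1*(-43680))) = -23558000/43680 = -23558000*1/43680 = -294475/546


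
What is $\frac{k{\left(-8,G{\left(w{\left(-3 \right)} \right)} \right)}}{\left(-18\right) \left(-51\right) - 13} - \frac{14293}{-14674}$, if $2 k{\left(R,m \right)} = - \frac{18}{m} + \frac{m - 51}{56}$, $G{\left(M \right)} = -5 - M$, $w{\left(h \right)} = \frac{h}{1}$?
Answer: $\frac{727678227}{743678320} \approx 0.97849$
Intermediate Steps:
$w{\left(h \right)} = h$ ($w{\left(h \right)} = h 1 = h$)
$k{\left(R,m \right)} = - \frac{51}{112} - \frac{9}{m} + \frac{m}{112}$ ($k{\left(R,m \right)} = \frac{- \frac{18}{m} + \frac{m - 51}{56}}{2} = \frac{- \frac{18}{m} + \left(-51 + m\right) \frac{1}{56}}{2} = \frac{- \frac{18}{m} + \left(- \frac{51}{56} + \frac{m}{56}\right)}{2} = \frac{- \frac{51}{56} - \frac{18}{m} + \frac{m}{56}}{2} = - \frac{51}{112} - \frac{9}{m} + \frac{m}{112}$)
$\frac{k{\left(-8,G{\left(w{\left(-3 \right)} \right)} \right)}}{\left(-18\right) \left(-51\right) - 13} - \frac{14293}{-14674} = \frac{\frac{1}{112} \frac{1}{-5 - -3} \left(-1008 + \left(-5 - -3\right) \left(-51 - 2\right)\right)}{\left(-18\right) \left(-51\right) - 13} - \frac{14293}{-14674} = \frac{\frac{1}{112} \frac{1}{-5 + 3} \left(-1008 + \left(-5 + 3\right) \left(-51 + \left(-5 + 3\right)\right)\right)}{918 - 13} - - \frac{14293}{14674} = \frac{\frac{1}{112} \frac{1}{-2} \left(-1008 - 2 \left(-51 - 2\right)\right)}{905} + \frac{14293}{14674} = \frac{1}{112} \left(- \frac{1}{2}\right) \left(-1008 - -106\right) \frac{1}{905} + \frac{14293}{14674} = \frac{1}{112} \left(- \frac{1}{2}\right) \left(-1008 + 106\right) \frac{1}{905} + \frac{14293}{14674} = \frac{1}{112} \left(- \frac{1}{2}\right) \left(-902\right) \frac{1}{905} + \frac{14293}{14674} = \frac{451}{112} \cdot \frac{1}{905} + \frac{14293}{14674} = \frac{451}{101360} + \frac{14293}{14674} = \frac{727678227}{743678320}$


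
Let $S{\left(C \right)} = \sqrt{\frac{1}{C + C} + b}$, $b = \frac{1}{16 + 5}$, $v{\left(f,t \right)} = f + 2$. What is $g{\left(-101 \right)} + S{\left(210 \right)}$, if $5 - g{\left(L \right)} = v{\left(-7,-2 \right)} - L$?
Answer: $-91 + \frac{\sqrt{5}}{10} \approx -90.776$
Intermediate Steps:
$v{\left(f,t \right)} = 2 + f$
$b = \frac{1}{21} \approx 0.047619$
$g{\left(L \right)} = 10 + L$ ($g{\left(L \right)} = 5 - \left(\left(2 - 7\right) - L\right) = 5 - \left(-5 - L\right) = 5 + \left(5 + L\right) = 10 + L$)
$S{\left(C \right)} = \sqrt{\frac{1}{21} + \frac{1}{2 C}}$ ($S{\left(C \right)} = \sqrt{\frac{1}{C + C} + \frac{1}{21}} = \sqrt{\frac{1}{2 C} + \frac{1}{21}} = \sqrt{\frac{1}{21} + \frac{1}{2 C}}$)
$g{\left(-101 \right)} + S{\left(210 \right)} = \left(10 - 101\right) + \frac{\sqrt{84 + \frac{882}{210}}}{42} = -91 + \frac{\sqrt{84 + 882 \cdot \frac{1}{210}}}{42} = -91 + \frac{\sqrt{84 + \frac{21}{5}}}{42} = -91 + \frac{\sqrt{\frac{441}{5}}}{42} = -91 + \frac{\frac{21}{5} \sqrt{5}}{42} = -91 + \frac{\sqrt{5}}{10}$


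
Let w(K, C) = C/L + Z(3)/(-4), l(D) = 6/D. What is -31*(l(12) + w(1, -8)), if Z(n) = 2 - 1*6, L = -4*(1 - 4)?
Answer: -155/6 ≈ -25.833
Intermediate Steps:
L = 12 (L = -4*(-3) = 12)
Z(n) = -4 (Z(n) = 2 - 6 = -4)
w(K, C) = 1 + C/12 (w(K, C) = C/12 - 4/(-4) = C*(1/12) - 4*(-¼) = C/12 + 1 = 1 + C/12)
-31*(l(12) + w(1, -8)) = -31*(6/12 + (1 + (1/12)*(-8))) = -31*(6*(1/12) + (1 - ⅔)) = -31*(½ + ⅓) = -31*⅚ = -155/6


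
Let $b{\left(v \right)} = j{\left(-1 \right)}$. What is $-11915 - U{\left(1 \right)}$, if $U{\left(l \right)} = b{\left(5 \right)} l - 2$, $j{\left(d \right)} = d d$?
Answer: $-11914$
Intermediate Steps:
$j{\left(d \right)} = d^{2}$
$b{\left(v \right)} = 1$ ($b{\left(v \right)} = \left(-1\right)^{2} = 1$)
$U{\left(l \right)} = -2 + l$ ($U{\left(l \right)} = 1 l - 2 = l - 2 = -2 + l$)
$-11915 - U{\left(1 \right)} = -11915 - \left(-2 + 1\right) = -11915 - -1 = -11915 + 1 = -11914$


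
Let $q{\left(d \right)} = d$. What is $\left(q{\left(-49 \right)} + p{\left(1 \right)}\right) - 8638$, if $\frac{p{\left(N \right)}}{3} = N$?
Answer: $-8684$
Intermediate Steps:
$p{\left(N \right)} = 3 N$
$\left(q{\left(-49 \right)} + p{\left(1 \right)}\right) - 8638 = \left(-49 + 3 \cdot 1\right) - 8638 = \left(-49 + 3\right) - 8638 = -46 - 8638 = -8684$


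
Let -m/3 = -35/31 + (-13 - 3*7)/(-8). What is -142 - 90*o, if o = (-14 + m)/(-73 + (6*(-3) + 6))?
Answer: -175741/1054 ≈ -166.74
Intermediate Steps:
m = -1161/124 (m = -3*(-35/31 + (-13 - 3*7)/(-8)) = -3*(-35*1/31 + (-13 - 21)*(-1/8)) = -3*(-35/31 - 34*(-1/8)) = -3*(-35/31 + 17/4) = -3*387/124 = -1161/124 ≈ -9.3629)
o = 2897/10540 (o = (-14 - 1161/124)/(-73 + (6*(-3) + 6)) = -2897/(124*(-73 + (-18 + 6))) = -2897/(124*(-73 - 12)) = -2897/124/(-85) = -2897/124*(-1/85) = 2897/10540 ≈ 0.27486)
-142 - 90*o = -142 - 90*2897/10540 = -142 - 26073/1054 = -175741/1054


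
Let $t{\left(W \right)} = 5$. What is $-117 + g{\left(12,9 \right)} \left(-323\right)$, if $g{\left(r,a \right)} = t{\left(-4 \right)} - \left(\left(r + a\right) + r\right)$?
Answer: $8927$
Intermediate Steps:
$g{\left(r,a \right)} = 5 - a - 2 r$ ($g{\left(r,a \right)} = 5 - \left(\left(r + a\right) + r\right) = 5 - \left(\left(a + r\right) + r\right) = 5 - \left(a + 2 r\right) = 5 - a - 2 r$)
$-117 + g{\left(12,9 \right)} \left(-323\right) = -117 + \left(5 - 9 - 24\right) \left(-323\right) = -117 - -9044 = -117 + 9044 = 8927$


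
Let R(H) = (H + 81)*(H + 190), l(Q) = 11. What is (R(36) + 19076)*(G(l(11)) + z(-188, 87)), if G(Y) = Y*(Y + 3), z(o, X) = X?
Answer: 10969838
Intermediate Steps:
R(H) = (81 + H)*(190 + H)
G(Y) = Y*(3 + Y)
(R(36) + 19076)*(G(l(11)) + z(-188, 87)) = ((15390 + 36**2 + 271*36) + 19076)*(11*(3 + 11) + 87) = ((15390 + 1296 + 9756) + 19076)*(11*14 + 87) = (26442 + 19076)*(154 + 87) = 45518*241 = 10969838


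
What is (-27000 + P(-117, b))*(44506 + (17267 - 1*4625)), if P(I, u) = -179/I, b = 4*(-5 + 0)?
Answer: -13886177116/9 ≈ -1.5429e+9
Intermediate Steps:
b = -20 (b = 4*(-5) = -20)
(-27000 + P(-117, b))*(44506 + (17267 - 1*4625)) = (-27000 - 179/(-117))*(44506 + (17267 - 1*4625)) = (-27000 - 179*(-1/117))*(44506 + (17267 - 4625)) = (-27000 + 179/117)*(44506 + 12642) = -3158821/117*57148 = -13886177116/9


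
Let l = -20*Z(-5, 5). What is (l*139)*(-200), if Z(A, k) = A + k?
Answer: 0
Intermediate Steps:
l = 0 (l = -20*(-5 + 5) = -20*0 = 0)
(l*139)*(-200) = (0*139)*(-200) = 0*(-200) = 0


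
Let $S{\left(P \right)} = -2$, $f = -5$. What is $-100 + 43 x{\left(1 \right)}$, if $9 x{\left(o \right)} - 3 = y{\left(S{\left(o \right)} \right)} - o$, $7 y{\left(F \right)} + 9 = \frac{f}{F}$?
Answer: $- \frac{3985}{42} \approx -94.881$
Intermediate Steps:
$y{\left(F \right)} = - \frac{9}{7} - \frac{5}{7 F}$ ($y{\left(F \right)} = - \frac{9}{7} + \frac{\left(-5\right) \frac{1}{F}}{7} = - \frac{9}{7} - \frac{5}{7 F}$)
$x{\left(o \right)} = \frac{29}{126} - \frac{o}{9}$ ($x{\left(o \right)} = \frac{1}{3} + \frac{\frac{-5 - -18}{7 \left(-2\right)} - o}{9} = \frac{1}{3} + \frac{\frac{1}{7} \left(- \frac{1}{2}\right) \left(-5 + 18\right) - o}{9} = \frac{1}{3} + \frac{\frac{1}{7} \left(- \frac{1}{2}\right) 13 - o}{9} = \frac{1}{3} + \frac{- \frac{13}{14} - o}{9} = \frac{1}{3} - \left(\frac{13}{126} + \frac{o}{9}\right) = \frac{29}{126} - \frac{o}{9}$)
$-100 + 43 x{\left(1 \right)} = -100 + 43 \left(\frac{29}{126} - \frac{1}{9}\right) = -100 + 43 \cdot \frac{5}{42} = -100 + \frac{215}{42} = - \frac{3985}{42}$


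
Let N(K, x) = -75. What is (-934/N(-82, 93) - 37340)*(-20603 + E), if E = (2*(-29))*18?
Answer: 60602205202/75 ≈ 8.0803e+8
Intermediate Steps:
E = -1044 (E = -58*18 = -1044)
(-934/N(-82, 93) - 37340)*(-20603 + E) = (-934/(-75) - 37340)*(-20603 - 1044) = (-934*(-1/75) - 37340)*(-21647) = (934/75 - 37340)*(-21647) = -2799566/75*(-21647) = 60602205202/75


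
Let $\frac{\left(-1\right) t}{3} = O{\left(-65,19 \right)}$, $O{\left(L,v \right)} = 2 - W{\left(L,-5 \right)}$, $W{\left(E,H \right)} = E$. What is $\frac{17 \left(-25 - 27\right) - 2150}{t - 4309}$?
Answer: $\frac{37}{55} \approx 0.67273$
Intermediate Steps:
$O{\left(L,v \right)} = 2 - L$
$t = -201$ ($t = - 3 \left(2 - -65\right) = - 3 \left(2 + 65\right) = \left(-3\right) 67 = -201$)
$\frac{17 \left(-25 - 27\right) - 2150}{t - 4309} = \frac{17 \left(-25 - 27\right) - 2150}{-201 - 4309} = \frac{17 \left(-52\right) - 2150}{-4510} = \left(-884 - 2150\right) \left(- \frac{1}{4510}\right) = \left(-3034\right) \left(- \frac{1}{4510}\right) = \frac{37}{55}$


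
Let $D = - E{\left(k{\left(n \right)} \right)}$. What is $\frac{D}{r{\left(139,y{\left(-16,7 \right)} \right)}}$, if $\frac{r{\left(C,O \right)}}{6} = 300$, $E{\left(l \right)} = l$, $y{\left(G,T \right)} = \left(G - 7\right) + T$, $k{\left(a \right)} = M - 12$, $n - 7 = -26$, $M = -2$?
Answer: $\frac{7}{900} \approx 0.0077778$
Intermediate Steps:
$n = -19$ ($n = 7 - 26 = -19$)
$k{\left(a \right)} = -14$ ($k{\left(a \right)} = -2 - 12 = -14$)
$y{\left(G,T \right)} = -7 + G + T$ ($y{\left(G,T \right)} = \left(-7 + G\right) + T = -7 + G + T$)
$r{\left(C,O \right)} = 1800$ ($r{\left(C,O \right)} = 6 \cdot 300 = 1800$)
$D = 14$ ($D = \left(-1\right) \left(-14\right) = 14$)
$\frac{D}{r{\left(139,y{\left(-16,7 \right)} \right)}} = \frac{14}{1800} = 14 \cdot \frac{1}{1800} = \frac{7}{900}$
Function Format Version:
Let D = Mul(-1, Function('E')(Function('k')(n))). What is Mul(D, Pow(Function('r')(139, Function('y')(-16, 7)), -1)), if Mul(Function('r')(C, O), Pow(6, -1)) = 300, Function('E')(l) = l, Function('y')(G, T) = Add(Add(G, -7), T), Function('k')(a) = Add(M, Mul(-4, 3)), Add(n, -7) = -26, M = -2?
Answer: Rational(7, 900) ≈ 0.0077778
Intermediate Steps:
n = -19 (n = Add(7, -26) = -19)
Function('k')(a) = -14 (Function('k')(a) = Add(-2, Mul(-4, 3)) = Add(-2, -12) = -14)
Function('y')(G, T) = Add(-7, G, T) (Function('y')(G, T) = Add(Add(-7, G), T) = Add(-7, G, T))
Function('r')(C, O) = 1800 (Function('r')(C, O) = Mul(6, 300) = 1800)
D = 14 (D = Mul(-1, -14) = 14)
Mul(D, Pow(Function('r')(139, Function('y')(-16, 7)), -1)) = Mul(14, Pow(1800, -1)) = Mul(14, Rational(1, 1800)) = Rational(7, 900)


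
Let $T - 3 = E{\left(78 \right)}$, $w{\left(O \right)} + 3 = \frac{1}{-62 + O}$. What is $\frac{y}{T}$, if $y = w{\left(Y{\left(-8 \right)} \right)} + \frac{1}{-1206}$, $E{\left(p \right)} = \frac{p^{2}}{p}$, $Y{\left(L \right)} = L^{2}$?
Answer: $- \frac{1508}{48843} \approx -0.030874$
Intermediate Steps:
$E{\left(p \right)} = p$
$w{\left(O \right)} = -3 + \frac{1}{-62 + O}$
$T = 81$ ($T = 3 + 78 = 81$)
$y = - \frac{1508}{603}$ ($y = \frac{187 - 3 \left(-8\right)^{2}}{-62 + \left(-8\right)^{2}} + \frac{1}{-1206} = \frac{187 - 192}{-62 + 64} - \frac{1}{1206} = \frac{187 - 192}{2} - \frac{1}{1206} = \frac{1}{2} \left(-5\right) - \frac{1}{1206} = - \frac{5}{2} - \frac{1}{1206} = - \frac{1508}{603} \approx -2.5008$)
$\frac{y}{T} = - \frac{1508}{603 \cdot 81} = \left(- \frac{1508}{603}\right) \frac{1}{81} = - \frac{1508}{48843}$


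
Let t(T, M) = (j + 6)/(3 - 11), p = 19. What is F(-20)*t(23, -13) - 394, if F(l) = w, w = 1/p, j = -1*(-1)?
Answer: -59895/152 ≈ -394.05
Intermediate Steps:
j = 1
w = 1/19 ≈ 0.052632
F(l) = 1/19
t(T, M) = -7/8 (t(T, M) = (1 + 6)/(3 - 11) = 7/(-8) = 7*(-1/8) = -7/8)
F(-20)*t(23, -13) - 394 = (1/19)*(-7/8) - 394 = -7/152 - 394 = -59895/152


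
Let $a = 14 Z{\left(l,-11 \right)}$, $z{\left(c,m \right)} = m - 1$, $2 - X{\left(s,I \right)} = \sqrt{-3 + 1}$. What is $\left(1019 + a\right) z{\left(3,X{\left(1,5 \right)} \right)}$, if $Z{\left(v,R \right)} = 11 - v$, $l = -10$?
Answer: $1313 - 1313 i \sqrt{2} \approx 1313.0 - 1856.9 i$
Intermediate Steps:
$X{\left(s,I \right)} = 2 - i \sqrt{2}$ ($X{\left(s,I \right)} = 2 - \sqrt{-3 + 1} = 2 - \sqrt{-2} = 2 - i \sqrt{2}$)
$z{\left(c,m \right)} = -1 + m$
$a = 294$ ($a = 14 \left(11 - -10\right) = 14 \left(11 + 10\right) = 14 \cdot 21 = 294$)
$\left(1019 + a\right) z{\left(3,X{\left(1,5 \right)} \right)} = \left(1019 + 294\right) \left(-1 + \left(2 - i \sqrt{2}\right)\right) = 1313 \left(1 - i \sqrt{2}\right) = 1313 - 1313 i \sqrt{2}$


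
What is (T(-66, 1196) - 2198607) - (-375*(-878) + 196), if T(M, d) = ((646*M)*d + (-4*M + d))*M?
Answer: 3362890883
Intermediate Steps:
T(M, d) = M*(d - 4*M + 646*M*d) (T(M, d) = (646*M*d + (d - 4*M))*M = (d - 4*M + 646*M*d)*M = M*(d - 4*M + 646*M*d))
(T(-66, 1196) - 2198607) - (-375*(-878) + 196) = (-66*(1196 - 4*(-66) + 646*(-66)*1196) - 2198607) - (-375*(-878) + 196) = (-66*(1196 + 264 - 50992656) - 2198607) - (329250 + 196) = (-66*(-50991196) - 2198607) - 1*329446 = (3365418936 - 2198607) - 329446 = 3363220329 - 329446 = 3362890883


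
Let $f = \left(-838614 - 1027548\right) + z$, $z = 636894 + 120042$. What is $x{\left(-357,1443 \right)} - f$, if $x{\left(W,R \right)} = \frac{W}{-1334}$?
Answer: $\frac{1479707841}{1334} \approx 1.1092 \cdot 10^{6}$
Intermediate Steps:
$x{\left(W,R \right)} = - \frac{W}{1334}$ ($x{\left(W,R \right)} = W \left(- \frac{1}{1334}\right) = - \frac{W}{1334}$)
$z = 756936$
$f = -1109226$ ($f = \left(-838614 - 1027548\right) + 756936 = -1866162 + 756936 = -1109226$)
$x{\left(-357,1443 \right)} - f = \left(- \frac{1}{1334}\right) \left(-357\right) - -1109226 = \frac{357}{1334} + 1109226 = \frac{1479707841}{1334}$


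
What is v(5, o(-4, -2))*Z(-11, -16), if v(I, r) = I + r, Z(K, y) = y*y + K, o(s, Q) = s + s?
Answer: -735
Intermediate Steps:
o(s, Q) = 2*s
Z(K, y) = K + y² (Z(K, y) = y² + K = K + y²)
v(5, o(-4, -2))*Z(-11, -16) = (5 + 2*(-4))*(-11 + (-16)²) = (5 - 8)*(-11 + 256) = -3*245 = -735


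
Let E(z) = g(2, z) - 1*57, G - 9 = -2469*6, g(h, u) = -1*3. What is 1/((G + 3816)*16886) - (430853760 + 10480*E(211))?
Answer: -79832652854739841/185560254 ≈ -4.3022e+8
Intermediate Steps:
g(h, u) = -3
G = -14805 (G = 9 - 2469*6 = 9 - 14814 = -14805)
E(z) = -60 (E(z) = -3 - 1*57 = -3 - 57 = -60)
1/((G + 3816)*16886) - (430853760 + 10480*E(211)) = 1/((-14805 + 3816)*16886) - 10480/(1/(41112 - 60)) = (1/16886)/(-10989) - 10480/(1/41052) = -1/10989*1/16886 - 10480/1/41052 = -1/185560254 - 10480*41052 = -1/185560254 - 430224960 = -79832652854739841/185560254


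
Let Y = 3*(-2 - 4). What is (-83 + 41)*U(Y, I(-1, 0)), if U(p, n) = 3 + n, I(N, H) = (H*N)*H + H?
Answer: -126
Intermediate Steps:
I(N, H) = H + N*H² (I(N, H) = N*H² + H = H + N*H²)
Y = -18 (Y = 3*(-6) = -18)
(-83 + 41)*U(Y, I(-1, 0)) = (-83 + 41)*(3 + 0*(1 + 0*(-1))) = -42*(3 + 0*(1 + 0)) = -42*(3 + 0*1) = -42*(3 + 0) = -42*3 = -126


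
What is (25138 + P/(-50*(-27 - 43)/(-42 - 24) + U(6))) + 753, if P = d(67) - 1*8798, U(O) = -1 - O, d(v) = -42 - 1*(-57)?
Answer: 51579910/1981 ≈ 26037.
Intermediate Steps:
d(v) = 15 (d(v) = -42 + 57 = 15)
P = -8783 (P = 15 - 1*8798 = 15 - 8798 = -8783)
(25138 + P/(-50*(-27 - 43)/(-42 - 24) + U(6))) + 753 = (25138 - 8783/(-50*(-27 - 43)/(-42 - 24) + (-1 - 1*6))) + 753 = (25138 - 8783/(-(-3500)/(-66) + (-1 - 6))) + 753 = (25138 - 8783/(-(-3500)*(-1)/66 - 7)) + 753 = (25138 - 8783/(-50*35/33 - 7)) + 753 = (25138 - 8783/(-1750/33 - 7)) + 753 = (25138 - 8783/(-1981/33)) + 753 = (25138 - 8783*(-33/1981)) + 753 = (25138 + 289839/1981) + 753 = 50088217/1981 + 753 = 51579910/1981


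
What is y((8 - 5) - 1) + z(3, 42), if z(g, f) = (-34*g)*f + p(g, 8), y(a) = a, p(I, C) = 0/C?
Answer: -4282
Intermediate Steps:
p(I, C) = 0
z(g, f) = -34*f*g (z(g, f) = (-34*g)*f + 0 = -34*f*g + 0 = -34*f*g)
y((8 - 5) - 1) + z(3, 42) = ((8 - 5) - 1) - 34*42*3 = (3 - 1) - 4284 = 2 - 4284 = -4282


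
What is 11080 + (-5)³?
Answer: 10955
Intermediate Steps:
11080 + (-5)³ = 11080 - 125 = 10955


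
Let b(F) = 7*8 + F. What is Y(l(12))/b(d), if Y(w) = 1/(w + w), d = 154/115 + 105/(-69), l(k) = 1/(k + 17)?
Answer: 3335/12838 ≈ 0.25978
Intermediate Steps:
l(k) = 1/(17 + k)
d = -21/115 (d = 154*(1/115) + 105*(-1/69) = 154/115 - 35/23 = -21/115 ≈ -0.18261)
b(F) = 56 + F
Y(w) = 1/(2*w)
Y(l(12))/b(d) = (1/(2*(1/(17 + 12))))/(56 - 21/115) = (1/(2*(1/29)))/(6419/115) = (1/(2*(1/29)))*(115/6419) = ((½)*29)*(115/6419) = (29/2)*(115/6419) = 3335/12838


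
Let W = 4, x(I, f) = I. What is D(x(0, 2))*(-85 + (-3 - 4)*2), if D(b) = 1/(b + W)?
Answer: -99/4 ≈ -24.750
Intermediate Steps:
D(b) = 1/(4 + b) (D(b) = 1/(b + 4) = 1/(4 + b))
D(x(0, 2))*(-85 + (-3 - 4)*2) = (-85 + (-3 - 4)*2)/(4 + 0) = (-85 - 7*2)/4 = (-85 - 14)/4 = (¼)*(-99) = -99/4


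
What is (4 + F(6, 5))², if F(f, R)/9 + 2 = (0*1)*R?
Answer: 196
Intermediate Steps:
F(f, R) = -18 (F(f, R) = -18 + 9*((0*1)*R) = -18 + 9*(0*R) = -18 + 9*0 = -18 + 0 = -18)
(4 + F(6, 5))² = (4 - 18)² = (-14)² = 196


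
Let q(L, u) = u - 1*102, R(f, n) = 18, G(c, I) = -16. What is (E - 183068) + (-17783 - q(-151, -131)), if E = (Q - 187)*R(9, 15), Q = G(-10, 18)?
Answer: -204272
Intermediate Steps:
Q = -16
q(L, u) = -102 + u (q(L, u) = u - 102 = -102 + u)
E = -3654 (E = (-16 - 187)*18 = -203*18 = -3654)
(E - 183068) + (-17783 - q(-151, -131)) = (-3654 - 183068) + (-17783 - (-102 - 131)) = -186722 + (-17783 - 1*(-233)) = -186722 + (-17783 + 233) = -186722 - 17550 = -204272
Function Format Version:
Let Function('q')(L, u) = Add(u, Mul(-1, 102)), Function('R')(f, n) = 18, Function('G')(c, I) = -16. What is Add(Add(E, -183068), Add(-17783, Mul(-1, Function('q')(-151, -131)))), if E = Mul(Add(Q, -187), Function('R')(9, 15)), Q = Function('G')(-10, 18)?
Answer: -204272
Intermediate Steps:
Q = -16
Function('q')(L, u) = Add(-102, u) (Function('q')(L, u) = Add(u, -102) = Add(-102, u))
E = -3654 (E = Mul(Add(-16, -187), 18) = Mul(-203, 18) = -3654)
Add(Add(E, -183068), Add(-17783, Mul(-1, Function('q')(-151, -131)))) = Add(Add(-3654, -183068), Add(-17783, Mul(-1, Add(-102, -131)))) = Add(-186722, Add(-17783, Mul(-1, -233))) = Add(-186722, Add(-17783, 233)) = Add(-186722, -17550) = -204272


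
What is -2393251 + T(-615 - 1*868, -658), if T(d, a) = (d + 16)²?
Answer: -241162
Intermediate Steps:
T(d, a) = (16 + d)²
-2393251 + T(-615 - 1*868, -658) = -2393251 + (16 + (-615 - 1*868))² = -2393251 + (16 + (-615 - 868))² = -2393251 + (16 - 1483)² = -2393251 + (-1467)² = -2393251 + 2152089 = -241162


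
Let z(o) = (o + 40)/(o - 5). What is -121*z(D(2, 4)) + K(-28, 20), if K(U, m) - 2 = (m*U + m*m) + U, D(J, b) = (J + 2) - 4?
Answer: 782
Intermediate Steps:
D(J, b) = -2 + J (D(J, b) = (2 + J) - 4 = -2 + J)
K(U, m) = 2 + U + m² + U*m (K(U, m) = 2 + ((m*U + m*m) + U) = 2 + ((U*m + m²) + U) = 2 + ((m² + U*m) + U) = 2 + (U + m² + U*m) = 2 + U + m² + U*m)
z(o) = (40 + o)/(-5 + o)
-121*z(D(2, 4)) + K(-28, 20) = -121*(40 + (-2 + 2))/(-5 + (-2 + 2)) + (2 - 28 + 20² - 28*20) = -121*(40 + 0)/(-5 + 0) + (2 - 28 + 400 - 560) = -121*40/(-5) - 186 = -(-121)*40/5 - 186 = -121*(-8) - 186 = 968 - 186 = 782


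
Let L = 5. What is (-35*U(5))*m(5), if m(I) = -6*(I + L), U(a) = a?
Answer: 10500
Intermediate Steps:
m(I) = -30 - 6*I (m(I) = -6*(I + 5) = -6*(5 + I) = -30 - 6*I)
(-35*U(5))*m(5) = (-35*5)*(-30 - 6*5) = -175*(-30 - 30) = -175*(-60) = 10500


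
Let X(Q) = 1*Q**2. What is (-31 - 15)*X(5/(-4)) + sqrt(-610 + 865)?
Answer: -575/8 + sqrt(255) ≈ -55.906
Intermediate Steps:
X(Q) = Q**2
(-31 - 15)*X(5/(-4)) + sqrt(-610 + 865) = (-31 - 15)*(5/(-4))**2 + sqrt(-610 + 865) = -46*(5*(-1/4))**2 + sqrt(255) = -46*(-5/4)**2 + sqrt(255) = -46*25/16 + sqrt(255) = -575/8 + sqrt(255)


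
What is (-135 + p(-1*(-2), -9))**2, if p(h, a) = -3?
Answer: 19044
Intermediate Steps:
(-135 + p(-1*(-2), -9))**2 = (-135 - 3)**2 = (-138)**2 = 19044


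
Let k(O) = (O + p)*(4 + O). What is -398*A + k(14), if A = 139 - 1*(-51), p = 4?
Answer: -75296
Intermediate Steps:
A = 190 (A = 139 + 51 = 190)
k(O) = (4 + O)² (k(O) = (O + 4)*(4 + O) = (4 + O)*(4 + O) = (4 + O)²)
-398*A + k(14) = -398*190 + (16 + 14² + 8*14) = -75620 + (16 + 196 + 112) = -75620 + 324 = -75296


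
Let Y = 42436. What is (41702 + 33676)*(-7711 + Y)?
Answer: 2617501050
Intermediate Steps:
(41702 + 33676)*(-7711 + Y) = (41702 + 33676)*(-7711 + 42436) = 75378*34725 = 2617501050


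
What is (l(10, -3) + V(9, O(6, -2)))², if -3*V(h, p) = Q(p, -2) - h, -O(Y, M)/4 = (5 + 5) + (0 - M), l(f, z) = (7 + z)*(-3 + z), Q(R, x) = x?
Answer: 3721/9 ≈ 413.44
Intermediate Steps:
l(f, z) = (-3 + z)*(7 + z)
O(Y, M) = -40 + 4*M (O(Y, M) = -4*((5 + 5) + (0 - M)) = -4*(10 - M) = -40 + 4*M)
V(h, p) = ⅔ + h/3 (V(h, p) = -(-2 - h)/3 = ⅔ + h/3)
(l(10, -3) + V(9, O(6, -2)))² = ((-21 + (-3)² + 4*(-3)) + (⅔ + (⅓)*9))² = ((-21 + 9 - 12) + (⅔ + 3))² = (-24 + 11/3)² = (-61/3)² = 3721/9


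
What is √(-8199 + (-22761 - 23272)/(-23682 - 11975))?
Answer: I*√10422744701470/35657 ≈ 90.541*I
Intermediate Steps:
√(-8199 + (-22761 - 23272)/(-23682 - 11975)) = √(-8199 - 46033/(-35657)) = √(-8199 - 46033*(-1/35657)) = √(-8199 + 46033/35657) = √(-292305710/35657) = I*√10422744701470/35657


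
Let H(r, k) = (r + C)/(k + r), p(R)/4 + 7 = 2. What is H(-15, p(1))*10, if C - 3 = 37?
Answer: -50/7 ≈ -7.1429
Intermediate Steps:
C = 40 (C = 3 + 37 = 40)
p(R) = -20 (p(R) = -28 + 4*2 = -28 + 8 = -20)
H(r, k) = (40 + r)/(k + r) (H(r, k) = (r + 40)/(k + r) = (40 + r)/(k + r))
H(-15, p(1))*10 = ((40 - 15)/(-20 - 15))*10 = (25/(-35))*10 = -1/35*25*10 = -5/7*10 = -50/7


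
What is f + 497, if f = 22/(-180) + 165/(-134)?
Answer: 1494374/3015 ≈ 495.65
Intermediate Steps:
f = -4081/3015 (f = 22*(-1/180) + 165*(-1/134) = -11/90 - 165/134 = -4081/3015 ≈ -1.3536)
f + 497 = -4081/3015 + 497 = 1494374/3015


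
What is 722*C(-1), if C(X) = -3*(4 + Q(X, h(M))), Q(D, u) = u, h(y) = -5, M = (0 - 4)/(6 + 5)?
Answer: 2166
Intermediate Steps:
M = -4/11 ≈ -0.36364
C(X) = 3 (C(X) = -3*(4 - 5) = -3*(-1) = 3)
722*C(-1) = 722*3 = 2166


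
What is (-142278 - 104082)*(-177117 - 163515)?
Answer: 83918099520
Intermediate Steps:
(-142278 - 104082)*(-177117 - 163515) = -246360*(-340632) = 83918099520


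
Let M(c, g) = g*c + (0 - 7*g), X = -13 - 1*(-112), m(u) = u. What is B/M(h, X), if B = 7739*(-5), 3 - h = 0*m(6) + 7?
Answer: 38695/1089 ≈ 35.533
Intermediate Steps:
X = 99 (X = -13 + 112 = 99)
h = -4 (h = 3 - (0*6 + 7) = 3 - (0 + 7) = 3 - 1*7 = 3 - 7 = -4)
M(c, g) = -7*g + c*g (M(c, g) = c*g - 7*g = -7*g + c*g)
B = -38695
B/M(h, X) = -38695*1/(99*(-7 - 4)) = -38695/(99*(-11)) = -38695/(-1089) = -38695*(-1/1089) = 38695/1089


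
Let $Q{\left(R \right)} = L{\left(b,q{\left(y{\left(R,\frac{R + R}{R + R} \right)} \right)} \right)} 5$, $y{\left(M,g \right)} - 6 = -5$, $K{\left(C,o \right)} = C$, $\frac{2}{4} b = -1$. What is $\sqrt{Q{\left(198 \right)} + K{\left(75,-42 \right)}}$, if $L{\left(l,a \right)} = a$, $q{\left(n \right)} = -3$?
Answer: $2 \sqrt{15} \approx 7.746$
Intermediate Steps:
$b = -2$ ($b = 2 \left(-1\right) = -2$)
$y{\left(M,g \right)} = 1$ ($y{\left(M,g \right)} = 6 - 5 = 1$)
$Q{\left(R \right)} = -15$ ($Q{\left(R \right)} = \left(-3\right) 5 = -15$)
$\sqrt{Q{\left(198 \right)} + K{\left(75,-42 \right)}} = \sqrt{-15 + 75} = \sqrt{60} = 2 \sqrt{15}$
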